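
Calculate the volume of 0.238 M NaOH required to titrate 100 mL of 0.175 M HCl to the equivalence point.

At equivalence: moles acid = moles base. moles HCl = 0.175 × 100/1000 = 0.0175 mol. V_base = moles / 0.238 × 1000 = 73.5 mL.

V_{base} = 73.5 mL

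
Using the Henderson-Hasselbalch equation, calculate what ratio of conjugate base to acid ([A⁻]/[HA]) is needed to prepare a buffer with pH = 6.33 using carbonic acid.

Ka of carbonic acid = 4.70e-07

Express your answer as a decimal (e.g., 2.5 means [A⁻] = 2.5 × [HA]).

pKa = -log(4.70e-07) = 6.3279. pH = pKa + log([A⁻]/[HA]), so log([A⁻]/[HA]) = pH − pKa = 6.33 − 6.3279 = 0.0021. [A⁻]/[HA] = 10^(0.0021) = 1.00

[A⁻]/[HA] = 1.00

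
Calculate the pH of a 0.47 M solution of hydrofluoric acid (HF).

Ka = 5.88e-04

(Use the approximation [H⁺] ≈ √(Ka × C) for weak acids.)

[H⁺] = √(Ka × C) = √(5.88e-04 × 0.47) = 1.6624e-02. pH = -log(1.6624e-02)

pH = 1.78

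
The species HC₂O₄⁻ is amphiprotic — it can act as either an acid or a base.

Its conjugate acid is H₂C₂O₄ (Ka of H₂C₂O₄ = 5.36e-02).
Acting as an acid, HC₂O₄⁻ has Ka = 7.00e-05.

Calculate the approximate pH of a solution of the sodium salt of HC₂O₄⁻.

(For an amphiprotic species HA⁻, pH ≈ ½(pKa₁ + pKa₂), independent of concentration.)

pKa₁ = -log(5.36e-02) = 1.27; pKa₂ = -log(7.00e-05) = 4.15. For an amphiprotic species, pH ≈ ½(pKa₁ + pKa₂) = ½(1.27 + 4.15) = 2.71.

pH = 2.71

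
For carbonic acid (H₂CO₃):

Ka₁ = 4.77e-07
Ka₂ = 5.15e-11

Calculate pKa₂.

pKa₂ = -log(Ka₂) = -log(5.15e-11) = 10.29.

pK_{a2} = 10.29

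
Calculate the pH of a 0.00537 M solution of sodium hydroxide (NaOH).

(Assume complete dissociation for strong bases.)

[OH⁻] = 0.00537 M for strong base. pOH = -log[OH⁻] = 2.27, pH = 14 - pOH

pH = 11.73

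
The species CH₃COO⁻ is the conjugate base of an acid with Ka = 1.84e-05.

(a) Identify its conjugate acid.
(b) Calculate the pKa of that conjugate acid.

(a) The conjugate acid is formed by adding one H⁺ to CH₃COO⁻, giving CH₃COOH. (b) pKa = -log(Ka) = -log(1.84e-05) = 4.74.

Conjugate acid: CH₃COOH; pK_a = 4.74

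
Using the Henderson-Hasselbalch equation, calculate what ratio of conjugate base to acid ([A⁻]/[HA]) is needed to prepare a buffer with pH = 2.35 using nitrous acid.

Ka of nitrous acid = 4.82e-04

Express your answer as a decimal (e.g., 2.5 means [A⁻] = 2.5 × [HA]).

pKa = -log(4.82e-04) = 3.3170. pH = pKa + log([A⁻]/[HA]), so log([A⁻]/[HA]) = pH − pKa = 2.35 − 3.3170 = -0.9670. [A⁻]/[HA] = 10^(-0.9670) = 0.108

[A⁻]/[HA] = 0.108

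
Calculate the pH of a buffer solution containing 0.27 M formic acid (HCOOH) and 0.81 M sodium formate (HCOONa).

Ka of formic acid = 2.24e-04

pKa = -log(2.24e-04) = 3.65. pH = pKa + log([A⁻]/[HA]) = 3.65 + log(0.81/0.27)

pH = 4.13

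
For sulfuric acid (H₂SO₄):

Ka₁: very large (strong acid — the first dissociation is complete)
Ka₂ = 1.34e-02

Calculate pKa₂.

pKa₂ = -log(Ka₂) = -log(1.34e-02) = 1.87.

pK_{a2} = 1.87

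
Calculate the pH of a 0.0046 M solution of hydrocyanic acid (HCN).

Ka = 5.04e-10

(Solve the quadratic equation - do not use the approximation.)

x² + Ka×x - Ka×C = 0. Using quadratic formula: [H⁺] = 1.5224e-06

pH = 5.82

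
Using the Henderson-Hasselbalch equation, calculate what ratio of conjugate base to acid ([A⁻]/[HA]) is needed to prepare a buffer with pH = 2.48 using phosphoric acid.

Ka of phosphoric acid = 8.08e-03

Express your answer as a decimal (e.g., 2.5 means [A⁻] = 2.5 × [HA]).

pKa = -log(8.08e-03) = 2.0926. pH = pKa + log([A⁻]/[HA]), so log([A⁻]/[HA]) = pH − pKa = 2.48 − 2.0926 = 0.3874. [A⁻]/[HA] = 10^(0.3874) = 2.44

[A⁻]/[HA] = 2.44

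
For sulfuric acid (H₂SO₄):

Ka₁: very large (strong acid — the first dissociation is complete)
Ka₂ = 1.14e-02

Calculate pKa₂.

pKa₂ = -log(Ka₂) = -log(1.14e-02) = 1.94.

pK_{a2} = 1.94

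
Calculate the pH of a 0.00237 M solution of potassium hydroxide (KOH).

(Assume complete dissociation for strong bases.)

[OH⁻] = 0.00237 M for strong base. pOH = -log[OH⁻] = 2.63, pH = 14 - pOH

pH = 11.37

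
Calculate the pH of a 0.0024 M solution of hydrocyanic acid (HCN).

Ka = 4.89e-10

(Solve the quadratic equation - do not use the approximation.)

x² + Ka×x - Ka×C = 0. Using quadratic formula: [H⁺] = 1.0831e-06

pH = 5.97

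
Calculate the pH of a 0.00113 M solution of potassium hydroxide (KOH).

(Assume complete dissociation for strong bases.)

[OH⁻] = 0.00113 M for strong base. pOH = -log[OH⁻] = 2.95, pH = 14 - pOH

pH = 11.05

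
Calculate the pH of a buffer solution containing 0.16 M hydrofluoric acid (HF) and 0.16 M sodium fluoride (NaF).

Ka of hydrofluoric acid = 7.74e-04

pKa = -log(7.74e-04) = 3.11. pH = pKa + log([A⁻]/[HA]) = 3.11 + log(0.16/0.16)

pH = 3.11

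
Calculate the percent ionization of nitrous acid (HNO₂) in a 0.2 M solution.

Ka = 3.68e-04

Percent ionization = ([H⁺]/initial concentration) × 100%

Using Ka equilibrium: x² + Ka×x - Ka×C = 0. Solving: [H⁺] = 8.3970e-03. Percent = (8.3970e-03/0.2) × 100

Percent ionization = 4.2%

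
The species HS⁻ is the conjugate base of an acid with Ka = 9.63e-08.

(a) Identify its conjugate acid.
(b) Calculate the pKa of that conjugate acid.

(a) The conjugate acid is formed by adding one H⁺ to HS⁻, giving H₂S. (b) pKa = -log(Ka) = -log(9.63e-08) = 7.02.

Conjugate acid: H₂S; pK_a = 7.02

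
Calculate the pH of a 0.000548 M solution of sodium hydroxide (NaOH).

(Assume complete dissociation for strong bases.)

[OH⁻] = 0.000548 M for strong base. pOH = -log[OH⁻] = 3.26, pH = 14 - pOH

pH = 10.74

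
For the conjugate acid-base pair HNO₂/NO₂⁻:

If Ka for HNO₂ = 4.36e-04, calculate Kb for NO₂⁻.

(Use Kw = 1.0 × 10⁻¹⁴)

For a conjugate pair Ka × Kb = Kw, so Kb = Kw/Ka = 1.0 × 10⁻¹⁴ / 4.36e-04 = 2.29e-11.

K_b = 2.29e-11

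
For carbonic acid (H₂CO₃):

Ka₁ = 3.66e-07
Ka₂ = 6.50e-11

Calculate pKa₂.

pKa₂ = -log(Ka₂) = -log(6.50e-11) = 10.19.

pK_{a2} = 10.19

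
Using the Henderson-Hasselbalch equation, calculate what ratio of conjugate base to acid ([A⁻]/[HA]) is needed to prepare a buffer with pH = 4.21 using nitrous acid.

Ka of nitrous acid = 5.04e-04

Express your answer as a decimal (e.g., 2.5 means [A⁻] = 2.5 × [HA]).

pKa = -log(5.04e-04) = 3.2976. pH = pKa + log([A⁻]/[HA]), so log([A⁻]/[HA]) = pH − pKa = 4.21 − 3.2976 = 0.9124. [A⁻]/[HA] = 10^(0.9124) = 8.17

[A⁻]/[HA] = 8.17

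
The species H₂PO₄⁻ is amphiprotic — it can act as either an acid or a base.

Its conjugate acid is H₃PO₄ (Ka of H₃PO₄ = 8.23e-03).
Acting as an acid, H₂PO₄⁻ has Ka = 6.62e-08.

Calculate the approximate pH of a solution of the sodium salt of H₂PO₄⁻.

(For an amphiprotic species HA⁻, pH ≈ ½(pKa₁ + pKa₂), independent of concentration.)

pKa₁ = -log(8.23e-03) = 2.08; pKa₂ = -log(6.62e-08) = 7.18. For an amphiprotic species, pH ≈ ½(pKa₁ + pKa₂) = ½(2.08 + 7.18) = 4.63.

pH = 4.63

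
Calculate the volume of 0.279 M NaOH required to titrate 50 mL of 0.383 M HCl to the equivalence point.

At equivalence: moles acid = moles base. moles HCl = 0.383 × 50/1000 = 0.01915 mol. V_base = moles / 0.279 × 1000 = 68.6 mL.

V_{base} = 68.6 mL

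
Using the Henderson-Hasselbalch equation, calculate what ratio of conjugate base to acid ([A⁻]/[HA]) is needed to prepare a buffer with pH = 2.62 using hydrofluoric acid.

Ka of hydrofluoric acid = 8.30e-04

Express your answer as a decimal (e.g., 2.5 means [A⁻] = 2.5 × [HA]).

pKa = -log(8.30e-04) = 3.0809. pH = pKa + log([A⁻]/[HA]), so log([A⁻]/[HA]) = pH − pKa = 2.62 − 3.0809 = -0.4609. [A⁻]/[HA] = 10^(-0.4609) = 0.346

[A⁻]/[HA] = 0.346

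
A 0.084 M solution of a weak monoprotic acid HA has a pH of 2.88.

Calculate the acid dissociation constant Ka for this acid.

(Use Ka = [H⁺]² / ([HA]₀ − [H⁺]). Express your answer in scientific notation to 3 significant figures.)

[H⁺] = 10^(−pH) = 10^(−2.88) = 1.318e-03 M. For HA ⇌ H⁺ + A⁻, Ka = [H⁺][A⁻]/[HA] = [H⁺]² / ([HA]₀ − [H⁺]) = (1.318e-03)² / (0.084 − 1.318e-03) = 2.10e-05.

K_a = 2.10e-05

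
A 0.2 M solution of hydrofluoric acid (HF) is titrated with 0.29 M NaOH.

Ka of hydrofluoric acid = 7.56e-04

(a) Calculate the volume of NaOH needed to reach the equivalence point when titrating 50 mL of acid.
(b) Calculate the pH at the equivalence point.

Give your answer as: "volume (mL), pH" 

moles acid = 0.2 × 50/1000 = 0.01 mol; V_base = moles/0.29 × 1000 = 34.5 mL. At equivalence only the conjugate base is present: [A⁻] = 0.01/0.084 = 1.1837e-01 M. Kb = Kw/Ka = 1.32e-11; [OH⁻] = √(Kb × [A⁻]) = 1.2513e-06; pOH = 5.90; pH = 14 - pOH = 8.10.

V = 34.5 mL, pH = 8.10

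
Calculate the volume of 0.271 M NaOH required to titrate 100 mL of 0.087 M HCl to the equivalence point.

At equivalence: moles acid = moles base. moles HCl = 0.087 × 100/1000 = 0.0087 mol. V_base = moles / 0.271 × 1000 = 32.1 mL.

V_{base} = 32.1 mL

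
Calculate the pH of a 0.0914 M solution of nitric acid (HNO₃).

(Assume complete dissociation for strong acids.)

[H⁺] = 0.0914 M for strong acid. pH = -log[H⁺] = -log(0.0914)

pH = 1.04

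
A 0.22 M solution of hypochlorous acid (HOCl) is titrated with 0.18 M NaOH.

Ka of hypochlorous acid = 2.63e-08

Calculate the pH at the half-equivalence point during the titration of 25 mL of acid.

At half-equivalence [HA] = [A⁻], so Henderson-Hasselbalch gives pH = pKa = -log(2.63e-08) = 7.58.

pH = pKa = 7.58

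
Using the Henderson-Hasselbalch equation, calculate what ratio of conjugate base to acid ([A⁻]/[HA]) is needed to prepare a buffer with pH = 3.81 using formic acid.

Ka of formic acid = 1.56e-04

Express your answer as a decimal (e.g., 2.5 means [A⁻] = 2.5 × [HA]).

pKa = -log(1.56e-04) = 3.8069. pH = pKa + log([A⁻]/[HA]), so log([A⁻]/[HA]) = pH − pKa = 3.81 − 3.8069 = 0.0031. [A⁻]/[HA] = 10^(0.0031) = 1.01

[A⁻]/[HA] = 1.01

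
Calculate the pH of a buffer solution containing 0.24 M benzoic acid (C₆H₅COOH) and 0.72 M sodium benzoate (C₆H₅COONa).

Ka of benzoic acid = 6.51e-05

pKa = -log(6.51e-05) = 4.19. pH = pKa + log([A⁻]/[HA]) = 4.19 + log(0.72/0.24)

pH = 4.66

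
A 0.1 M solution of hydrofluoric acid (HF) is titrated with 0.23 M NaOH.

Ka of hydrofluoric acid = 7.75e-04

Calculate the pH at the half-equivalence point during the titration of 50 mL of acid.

At half-equivalence [HA] = [A⁻], so Henderson-Hasselbalch gives pH = pKa = -log(7.75e-04) = 3.11.

pH = pKa = 3.11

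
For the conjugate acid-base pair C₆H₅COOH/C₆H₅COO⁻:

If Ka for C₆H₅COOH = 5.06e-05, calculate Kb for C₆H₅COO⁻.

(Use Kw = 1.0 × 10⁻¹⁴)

For a conjugate pair Ka × Kb = Kw, so Kb = Kw/Ka = 1.0 × 10⁻¹⁴ / 5.06e-05 = 1.98e-10.

K_b = 1.98e-10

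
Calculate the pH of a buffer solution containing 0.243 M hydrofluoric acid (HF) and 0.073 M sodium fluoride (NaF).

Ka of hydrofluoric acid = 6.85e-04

pKa = -log(6.85e-04) = 3.16. pH = pKa + log([A⁻]/[HA]) = 3.16 + log(0.073/0.243)

pH = 2.64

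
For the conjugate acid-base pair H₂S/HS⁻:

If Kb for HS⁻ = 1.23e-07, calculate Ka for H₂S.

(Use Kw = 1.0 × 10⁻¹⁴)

For a conjugate pair Ka × Kb = Kw, so Ka = Kw/Kb = 1.0 × 10⁻¹⁴ / 1.23e-07 = 8.13e-08.

K_a = 8.13e-08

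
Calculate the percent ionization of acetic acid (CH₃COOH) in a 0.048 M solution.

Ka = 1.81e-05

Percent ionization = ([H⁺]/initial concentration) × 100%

Using Ka equilibrium: x² + Ka×x - Ka×C = 0. Solving: [H⁺] = 9.2309e-04. Percent = (9.2309e-04/0.048) × 100

Percent ionization = 1.92%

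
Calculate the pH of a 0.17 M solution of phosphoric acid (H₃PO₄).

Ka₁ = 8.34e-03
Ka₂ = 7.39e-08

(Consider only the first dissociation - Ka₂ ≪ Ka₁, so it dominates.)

First dissociation dominates. From Ka₁ = [H⁺][HA⁻]/[H₂A], x² + Ka₁·x − Ka₁·C = 0 with C = 0.17 M and Ka₁ = 8.34e-03. Solving: [H⁺] = (−Ka₁ + √(Ka₁² + 4·Ka₁·C)) / 2 = 3.3714e-02 M. pH = -log(3.3714e-02) = 1.47.

pH = 1.47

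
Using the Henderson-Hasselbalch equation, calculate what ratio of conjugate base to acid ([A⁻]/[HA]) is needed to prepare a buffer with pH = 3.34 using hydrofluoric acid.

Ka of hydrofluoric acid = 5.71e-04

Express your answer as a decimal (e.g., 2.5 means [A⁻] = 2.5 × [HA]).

pKa = -log(5.71e-04) = 3.2434. pH = pKa + log([A⁻]/[HA]), so log([A⁻]/[HA]) = pH − pKa = 3.34 − 3.2434 = 0.0966. [A⁻]/[HA] = 10^(0.0966) = 1.25

[A⁻]/[HA] = 1.25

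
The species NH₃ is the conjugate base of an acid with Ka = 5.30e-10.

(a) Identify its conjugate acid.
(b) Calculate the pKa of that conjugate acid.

(a) The conjugate acid is formed by adding one H⁺ to NH₃, giving NH₄⁺. (b) pKa = -log(Ka) = -log(5.30e-10) = 9.28.

Conjugate acid: NH₄⁺; pK_a = 9.28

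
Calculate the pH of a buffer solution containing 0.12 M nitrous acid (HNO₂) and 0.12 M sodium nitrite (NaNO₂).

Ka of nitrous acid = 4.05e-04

pKa = -log(4.05e-04) = 3.39. pH = pKa + log([A⁻]/[HA]) = 3.39 + log(0.12/0.12)

pH = 3.39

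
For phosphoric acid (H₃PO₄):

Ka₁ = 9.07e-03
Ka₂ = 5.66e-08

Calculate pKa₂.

pKa₂ = -log(Ka₂) = -log(5.66e-08) = 7.25.

pK_{a2} = 7.25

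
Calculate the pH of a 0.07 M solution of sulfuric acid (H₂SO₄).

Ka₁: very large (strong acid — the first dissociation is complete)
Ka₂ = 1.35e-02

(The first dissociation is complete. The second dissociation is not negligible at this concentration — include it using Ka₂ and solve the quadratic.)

First dissociation is complete: [H⁺]₀ = [HSO₄⁻]₀ = C = 0.07 M. Second dissociation HSO₄⁻ ⇌ H⁺ + SO₄²⁻: let x = [SO₄²⁻]. Ka₂ = (C + x)·x / (C − x) = 1.35e-02 → x² + (C + Ka₂)·x − Ka₂·C = 0 → x² + 0.08350·x − 9.450e-04 = 0. x = (−0.08350 + √(0.08350² + 4 × 9.450e-04)) / 2 = 1.0097e-02 M. [H⁺] = C + x = 0.07 + 1.0097e-02 = 8.0097e-02 M. pH = -log(8.0097e-02) = 1.10.

pH = 1.10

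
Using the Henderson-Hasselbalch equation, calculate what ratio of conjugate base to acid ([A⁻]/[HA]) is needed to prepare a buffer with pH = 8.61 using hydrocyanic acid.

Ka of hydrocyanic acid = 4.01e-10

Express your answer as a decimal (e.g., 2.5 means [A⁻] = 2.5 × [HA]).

pKa = -log(4.01e-10) = 9.3969. pH = pKa + log([A⁻]/[HA]), so log([A⁻]/[HA]) = pH − pKa = 8.61 − 9.3969 = -0.7869. [A⁻]/[HA] = 10^(-0.7869) = 0.163

[A⁻]/[HA] = 0.163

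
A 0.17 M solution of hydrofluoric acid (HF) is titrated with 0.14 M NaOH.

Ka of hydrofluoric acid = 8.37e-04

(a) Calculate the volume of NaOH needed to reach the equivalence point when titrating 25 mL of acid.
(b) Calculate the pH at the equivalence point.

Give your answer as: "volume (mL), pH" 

moles acid = 0.17 × 25/1000 = 0.00425 mol; V_base = moles/0.14 × 1000 = 30.4 mL. At equivalence only the conjugate base is present: [A⁻] = 0.00425/0.055 = 7.6774e-02 M. Kb = Kw/Ka = 1.19e-11; [OH⁻] = √(Kb × [A⁻]) = 9.5773e-07; pOH = 6.02; pH = 14 - pOH = 7.98.

V = 30.4 mL, pH = 7.98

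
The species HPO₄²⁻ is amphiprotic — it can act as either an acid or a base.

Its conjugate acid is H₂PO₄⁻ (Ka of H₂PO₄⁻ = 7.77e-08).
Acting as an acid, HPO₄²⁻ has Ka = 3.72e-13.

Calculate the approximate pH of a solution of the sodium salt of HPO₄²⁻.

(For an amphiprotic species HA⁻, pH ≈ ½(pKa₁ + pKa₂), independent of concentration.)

pKa₁ = -log(7.77e-08) = 7.11; pKa₂ = -log(3.72e-13) = 12.43. For an amphiprotic species, pH ≈ ½(pKa₁ + pKa₂) = ½(7.11 + 12.43) = 9.77.

pH = 9.77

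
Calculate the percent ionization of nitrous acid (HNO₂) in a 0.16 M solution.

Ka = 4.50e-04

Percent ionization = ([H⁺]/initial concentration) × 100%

Using Ka equilibrium: x² + Ka×x - Ka×C = 0. Solving: [H⁺] = 8.2633e-03. Percent = (8.2633e-03/0.16) × 100

Percent ionization = 5.16%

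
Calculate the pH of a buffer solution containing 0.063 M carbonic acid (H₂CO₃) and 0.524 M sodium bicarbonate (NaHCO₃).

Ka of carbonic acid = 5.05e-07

pKa = -log(5.05e-07) = 6.30. pH = pKa + log([A⁻]/[HA]) = 6.30 + log(0.524/0.063)

pH = 7.22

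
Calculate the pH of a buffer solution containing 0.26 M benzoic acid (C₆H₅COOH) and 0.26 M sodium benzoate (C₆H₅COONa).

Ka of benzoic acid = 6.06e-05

pKa = -log(6.06e-05) = 4.22. pH = pKa + log([A⁻]/[HA]) = 4.22 + log(0.26/0.26)

pH = 4.22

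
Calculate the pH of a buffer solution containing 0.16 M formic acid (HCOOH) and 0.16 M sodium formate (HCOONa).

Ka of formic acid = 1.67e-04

pKa = -log(1.67e-04) = 3.78. pH = pKa + log([A⁻]/[HA]) = 3.78 + log(0.16/0.16)

pH = 3.78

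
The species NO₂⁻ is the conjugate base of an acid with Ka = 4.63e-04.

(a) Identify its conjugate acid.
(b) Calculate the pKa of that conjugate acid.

(a) The conjugate acid is formed by adding one H⁺ to NO₂⁻, giving HNO₂. (b) pKa = -log(Ka) = -log(4.63e-04) = 3.33.

Conjugate acid: HNO₂; pK_a = 3.33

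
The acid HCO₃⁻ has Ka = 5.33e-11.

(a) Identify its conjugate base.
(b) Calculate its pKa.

(a) The conjugate base is formed by removing one H⁺ from HCO₃⁻, giving CO₃²⁻. (b) pKa = -log(Ka) = -log(5.33e-11) = 10.27.

Conjugate base: CO₃²⁻; pK_a = 10.27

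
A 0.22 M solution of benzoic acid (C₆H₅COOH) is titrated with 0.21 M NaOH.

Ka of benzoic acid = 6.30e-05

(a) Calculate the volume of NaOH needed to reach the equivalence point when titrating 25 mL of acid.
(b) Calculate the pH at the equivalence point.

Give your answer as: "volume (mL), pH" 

moles acid = 0.22 × 25/1000 = 0.0055 mol; V_base = moles/0.21 × 1000 = 26.2 mL. At equivalence only the conjugate base is present: [A⁻] = 0.0055/0.051 = 1.0744e-01 M. Kb = Kw/Ka = 1.59e-10; [OH⁻] = √(Kb × [A⁻]) = 4.1297e-06; pOH = 5.38; pH = 14 - pOH = 8.62.

V = 26.2 mL, pH = 8.62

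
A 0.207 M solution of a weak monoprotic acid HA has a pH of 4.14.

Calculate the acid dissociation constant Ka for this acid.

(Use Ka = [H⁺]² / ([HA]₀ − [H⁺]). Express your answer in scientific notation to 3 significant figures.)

[H⁺] = 10^(−pH) = 10^(−4.14) = 7.244e-05 M. For HA ⇌ H⁺ + A⁻, Ka = [H⁺][A⁻]/[HA] = [H⁺]² / ([HA]₀ − [H⁺]) = (7.244e-05)² / (0.207 − 7.244e-05) = 2.54e-08.

K_a = 2.54e-08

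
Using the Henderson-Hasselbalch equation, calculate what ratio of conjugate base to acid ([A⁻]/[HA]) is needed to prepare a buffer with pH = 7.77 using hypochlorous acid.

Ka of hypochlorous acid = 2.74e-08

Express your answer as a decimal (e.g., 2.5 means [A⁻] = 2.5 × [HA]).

pKa = -log(2.74e-08) = 7.5622. pH = pKa + log([A⁻]/[HA]), so log([A⁻]/[HA]) = pH − pKa = 7.77 − 7.5622 = 0.2078. [A⁻]/[HA] = 10^(0.2078) = 1.61

[A⁻]/[HA] = 1.61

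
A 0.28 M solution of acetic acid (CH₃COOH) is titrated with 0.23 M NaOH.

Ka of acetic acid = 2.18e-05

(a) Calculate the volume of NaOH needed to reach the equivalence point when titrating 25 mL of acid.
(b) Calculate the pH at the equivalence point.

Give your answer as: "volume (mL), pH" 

moles acid = 0.28 × 25/1000 = 0.007 mol; V_base = moles/0.23 × 1000 = 30.4 mL. At equivalence only the conjugate base is present: [A⁻] = 0.007/0.055 = 1.2627e-01 M. Kb = Kw/Ka = 4.59e-10; [OH⁻] = √(Kb × [A⁻]) = 7.6108e-06; pOH = 5.12; pH = 14 - pOH = 8.88.

V = 30.4 mL, pH = 8.88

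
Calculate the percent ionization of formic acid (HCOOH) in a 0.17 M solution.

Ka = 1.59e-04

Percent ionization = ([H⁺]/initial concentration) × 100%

Using Ka equilibrium: x² + Ka×x - Ka×C = 0. Solving: [H⁺] = 5.1201e-03. Percent = (5.1201e-03/0.17) × 100

Percent ionization = 3.01%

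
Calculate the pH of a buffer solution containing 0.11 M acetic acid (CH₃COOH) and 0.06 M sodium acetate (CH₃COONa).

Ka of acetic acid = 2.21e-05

pKa = -log(2.21e-05) = 4.66. pH = pKa + log([A⁻]/[HA]) = 4.66 + log(0.06/0.11)

pH = 4.39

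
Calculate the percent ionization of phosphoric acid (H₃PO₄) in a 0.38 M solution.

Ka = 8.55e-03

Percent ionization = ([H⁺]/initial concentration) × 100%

Using Ka equilibrium: x² + Ka×x - Ka×C = 0. Solving: [H⁺] = 5.2885e-02. Percent = (5.2885e-02/0.38) × 100

Percent ionization = 13.9%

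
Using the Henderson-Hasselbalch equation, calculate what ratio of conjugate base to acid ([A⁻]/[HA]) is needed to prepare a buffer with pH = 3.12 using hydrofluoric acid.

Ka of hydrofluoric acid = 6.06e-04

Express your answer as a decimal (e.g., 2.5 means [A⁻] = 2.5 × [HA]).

pKa = -log(6.06e-04) = 3.2175. pH = pKa + log([A⁻]/[HA]), so log([A⁻]/[HA]) = pH − pKa = 3.12 − 3.2175 = -0.0975. [A⁻]/[HA] = 10^(-0.0975) = 0.799

[A⁻]/[HA] = 0.799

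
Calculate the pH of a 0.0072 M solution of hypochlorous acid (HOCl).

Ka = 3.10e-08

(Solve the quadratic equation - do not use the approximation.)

x² + Ka×x - Ka×C = 0. Using quadratic formula: [H⁺] = 1.4924e-05

pH = 4.83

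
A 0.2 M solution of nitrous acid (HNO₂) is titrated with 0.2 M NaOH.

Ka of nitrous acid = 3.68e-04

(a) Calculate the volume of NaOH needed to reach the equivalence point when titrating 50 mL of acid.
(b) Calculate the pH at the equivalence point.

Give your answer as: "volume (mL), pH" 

moles acid = 0.2 × 50/1000 = 0.01 mol; V_base = moles/0.2 × 1000 = 50.0 mL. At equivalence only the conjugate base is present: [A⁻] = 0.01/0.100 = 1.0000e-01 M. Kb = Kw/Ka = 2.72e-11; [OH⁻] = √(Kb × [A⁻]) = 1.6485e-06; pOH = 5.78; pH = 14 - pOH = 8.22.

V = 50.0 mL, pH = 8.22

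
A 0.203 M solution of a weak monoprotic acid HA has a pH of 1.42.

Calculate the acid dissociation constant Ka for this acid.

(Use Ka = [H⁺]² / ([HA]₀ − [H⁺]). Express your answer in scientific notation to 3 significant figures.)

[H⁺] = 10^(−pH) = 10^(−1.42) = 3.802e-02 M. For HA ⇌ H⁺ + A⁻, Ka = [H⁺][A⁻]/[HA] = [H⁺]² / ([HA]₀ − [H⁺]) = (3.802e-02)² / (0.203 − 3.802e-02) = 8.76e-03.

K_a = 8.76e-03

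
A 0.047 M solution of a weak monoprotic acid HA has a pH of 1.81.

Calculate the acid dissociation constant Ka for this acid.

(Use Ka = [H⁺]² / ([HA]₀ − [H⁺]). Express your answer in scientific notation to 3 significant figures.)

[H⁺] = 10^(−pH) = 10^(−1.81) = 1.549e-02 M. For HA ⇌ H⁺ + A⁻, Ka = [H⁺][A⁻]/[HA] = [H⁺]² / ([HA]₀ − [H⁺]) = (1.549e-02)² / (0.047 − 1.549e-02) = 7.61e-03.

K_a = 7.61e-03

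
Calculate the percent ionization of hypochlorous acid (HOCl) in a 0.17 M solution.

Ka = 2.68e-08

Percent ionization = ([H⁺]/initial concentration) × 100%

Using Ka equilibrium: x² + Ka×x - Ka×C = 0. Solving: [H⁺] = 6.7485e-05. Percent = (6.7485e-05/0.17) × 100

Percent ionization = 0.0397%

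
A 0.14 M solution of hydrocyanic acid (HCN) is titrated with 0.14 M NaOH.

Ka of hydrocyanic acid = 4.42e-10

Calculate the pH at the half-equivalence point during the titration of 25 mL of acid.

At half-equivalence [HA] = [A⁻], so Henderson-Hasselbalch gives pH = pKa = -log(4.42e-10) = 9.35.

pH = pKa = 9.35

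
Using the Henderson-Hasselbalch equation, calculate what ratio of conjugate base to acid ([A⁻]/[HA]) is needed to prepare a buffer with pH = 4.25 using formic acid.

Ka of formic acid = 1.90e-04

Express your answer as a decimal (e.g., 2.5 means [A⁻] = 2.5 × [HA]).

pKa = -log(1.90e-04) = 3.7212. pH = pKa + log([A⁻]/[HA]), so log([A⁻]/[HA]) = pH − pKa = 4.25 − 3.7212 = 0.5288. [A⁻]/[HA] = 10^(0.5288) = 3.38

[A⁻]/[HA] = 3.38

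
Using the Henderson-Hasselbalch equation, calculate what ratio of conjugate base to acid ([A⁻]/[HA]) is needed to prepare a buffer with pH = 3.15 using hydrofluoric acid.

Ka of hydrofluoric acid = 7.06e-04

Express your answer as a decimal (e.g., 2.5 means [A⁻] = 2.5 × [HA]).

pKa = -log(7.06e-04) = 3.1512. pH = pKa + log([A⁻]/[HA]), so log([A⁻]/[HA]) = pH − pKa = 3.15 − 3.1512 = -0.0012. [A⁻]/[HA] = 10^(-0.0012) = 0.997

[A⁻]/[HA] = 0.997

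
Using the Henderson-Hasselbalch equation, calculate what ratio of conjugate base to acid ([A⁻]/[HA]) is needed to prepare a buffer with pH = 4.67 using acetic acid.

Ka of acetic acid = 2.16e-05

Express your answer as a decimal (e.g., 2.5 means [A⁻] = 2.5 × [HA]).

pKa = -log(2.16e-05) = 4.6655. pH = pKa + log([A⁻]/[HA]), so log([A⁻]/[HA]) = pH − pKa = 4.67 − 4.6655 = 0.0045. [A⁻]/[HA] = 10^(0.0045) = 1.01

[A⁻]/[HA] = 1.01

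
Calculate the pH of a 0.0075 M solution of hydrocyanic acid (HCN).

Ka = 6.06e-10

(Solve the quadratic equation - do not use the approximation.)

x² + Ka×x - Ka×C = 0. Using quadratic formula: [H⁺] = 2.1316e-06

pH = 5.67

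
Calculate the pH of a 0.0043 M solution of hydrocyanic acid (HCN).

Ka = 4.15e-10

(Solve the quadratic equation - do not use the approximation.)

x² + Ka×x - Ka×C = 0. Using quadratic formula: [H⁺] = 1.3356e-06

pH = 5.87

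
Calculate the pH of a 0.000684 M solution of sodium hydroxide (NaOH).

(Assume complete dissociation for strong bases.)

[OH⁻] = 0.000684 M for strong base. pOH = -log[OH⁻] = 3.16, pH = 14 - pOH

pH = 10.84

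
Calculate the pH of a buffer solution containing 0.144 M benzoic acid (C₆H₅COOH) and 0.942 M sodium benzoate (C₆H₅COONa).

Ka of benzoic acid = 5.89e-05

pKa = -log(5.89e-05) = 4.23. pH = pKa + log([A⁻]/[HA]) = 4.23 + log(0.942/0.144)

pH = 5.05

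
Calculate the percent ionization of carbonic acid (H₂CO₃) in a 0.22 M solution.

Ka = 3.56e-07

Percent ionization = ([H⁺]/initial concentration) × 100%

Using Ka equilibrium: x² + Ka×x - Ka×C = 0. Solving: [H⁺] = 2.7968e-04. Percent = (2.7968e-04/0.22) × 100

Percent ionization = 0.127%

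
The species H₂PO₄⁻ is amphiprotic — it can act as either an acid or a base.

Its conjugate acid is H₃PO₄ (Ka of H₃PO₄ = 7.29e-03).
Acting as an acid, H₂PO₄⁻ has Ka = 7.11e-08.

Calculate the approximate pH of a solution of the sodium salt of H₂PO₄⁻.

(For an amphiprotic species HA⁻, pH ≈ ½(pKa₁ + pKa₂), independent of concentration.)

pKa₁ = -log(7.29e-03) = 2.14; pKa₂ = -log(7.11e-08) = 7.15. For an amphiprotic species, pH ≈ ½(pKa₁ + pKa₂) = ½(2.14 + 7.15) = 4.64.

pH = 4.64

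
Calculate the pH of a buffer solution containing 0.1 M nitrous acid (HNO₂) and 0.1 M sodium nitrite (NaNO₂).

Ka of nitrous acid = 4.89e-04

pKa = -log(4.89e-04) = 3.31. pH = pKa + log([A⁻]/[HA]) = 3.31 + log(0.1/0.1)

pH = 3.31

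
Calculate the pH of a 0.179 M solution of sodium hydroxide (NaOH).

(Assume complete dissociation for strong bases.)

[OH⁻] = 0.179 M for strong base. pOH = -log[OH⁻] = 0.75, pH = 14 - pOH

pH = 13.25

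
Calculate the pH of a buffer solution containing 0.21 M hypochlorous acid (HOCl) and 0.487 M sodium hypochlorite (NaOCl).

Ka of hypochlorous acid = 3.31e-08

pKa = -log(3.31e-08) = 7.48. pH = pKa + log([A⁻]/[HA]) = 7.48 + log(0.487/0.21)

pH = 7.85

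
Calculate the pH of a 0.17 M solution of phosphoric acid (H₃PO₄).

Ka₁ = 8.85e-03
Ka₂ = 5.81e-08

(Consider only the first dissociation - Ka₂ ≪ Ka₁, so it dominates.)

First dissociation dominates. From Ka₁ = [H⁺][HA⁻]/[H₂A], x² + Ka₁·x − Ka₁·C = 0 with C = 0.17 M and Ka₁ = 8.85e-03. Solving: [H⁺] = (−Ka₁ + √(Ka₁² + 4·Ka₁·C)) / 2 = 3.4614e-02 M. pH = -log(3.4614e-02) = 1.46.

pH = 1.46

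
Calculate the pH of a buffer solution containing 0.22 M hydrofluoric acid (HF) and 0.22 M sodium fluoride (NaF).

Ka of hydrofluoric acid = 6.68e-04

pKa = -log(6.68e-04) = 3.18. pH = pKa + log([A⁻]/[HA]) = 3.18 + log(0.22/0.22)

pH = 3.18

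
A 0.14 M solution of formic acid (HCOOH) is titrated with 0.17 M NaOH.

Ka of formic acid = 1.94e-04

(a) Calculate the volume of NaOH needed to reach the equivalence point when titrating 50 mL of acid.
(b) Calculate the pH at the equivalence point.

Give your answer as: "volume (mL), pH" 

moles acid = 0.14 × 50/1000 = 0.007 mol; V_base = moles/0.17 × 1000 = 41.2 mL. At equivalence only the conjugate base is present: [A⁻] = 0.007/0.091 = 7.6774e-02 M. Kb = Kw/Ka = 5.15e-11; [OH⁻] = √(Kb × [A⁻]) = 1.9893e-06; pOH = 5.70; pH = 14 - pOH = 8.30.

V = 41.2 mL, pH = 8.30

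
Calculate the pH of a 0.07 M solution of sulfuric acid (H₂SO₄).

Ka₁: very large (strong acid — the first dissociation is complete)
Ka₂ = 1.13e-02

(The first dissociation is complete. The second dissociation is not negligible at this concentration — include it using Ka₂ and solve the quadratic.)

First dissociation is complete: [H⁺]₀ = [HSO₄⁻]₀ = C = 0.07 M. Second dissociation HSO₄⁻ ⇌ H⁺ + SO₄²⁻: let x = [SO₄²⁻]. Ka₂ = (C + x)·x / (C − x) = 1.13e-02 → x² + (C + Ka₂)·x − Ka₂·C = 0 → x² + 0.08130·x − 7.910e-04 = 0. x = (−0.08130 + √(0.08130² + 4 × 7.910e-04)) / 2 = 8.7810e-03 M. [H⁺] = C + x = 0.07 + 8.7810e-03 = 7.8781e-02 M. pH = -log(7.8781e-02) = 1.10.

pH = 1.10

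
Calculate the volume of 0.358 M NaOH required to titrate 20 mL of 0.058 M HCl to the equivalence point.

At equivalence: moles acid = moles base. moles HCl = 0.058 × 20/1000 = 0.00116 mol. V_base = moles / 0.358 × 1000 = 3.2 mL.

V_{base} = 3.2 mL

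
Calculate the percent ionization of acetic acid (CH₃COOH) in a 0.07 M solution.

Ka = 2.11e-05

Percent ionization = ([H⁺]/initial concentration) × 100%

Using Ka equilibrium: x² + Ka×x - Ka×C = 0. Solving: [H⁺] = 1.2048e-03. Percent = (1.2048e-03/0.07) × 100

Percent ionization = 1.72%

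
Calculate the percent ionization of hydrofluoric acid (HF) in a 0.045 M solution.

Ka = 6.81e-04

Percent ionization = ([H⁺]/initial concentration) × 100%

Using Ka equilibrium: x² + Ka×x - Ka×C = 0. Solving: [H⁺] = 5.2058e-03. Percent = (5.2058e-03/0.045) × 100

Percent ionization = 11.6%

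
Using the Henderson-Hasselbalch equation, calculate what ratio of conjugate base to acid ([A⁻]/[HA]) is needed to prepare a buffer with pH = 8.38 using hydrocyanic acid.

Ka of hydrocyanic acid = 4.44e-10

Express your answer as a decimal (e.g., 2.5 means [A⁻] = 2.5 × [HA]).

pKa = -log(4.44e-10) = 9.3526. pH = pKa + log([A⁻]/[HA]), so log([A⁻]/[HA]) = pH − pKa = 8.38 − 9.3526 = -0.9726. [A⁻]/[HA] = 10^(-0.9726) = 0.107

[A⁻]/[HA] = 0.107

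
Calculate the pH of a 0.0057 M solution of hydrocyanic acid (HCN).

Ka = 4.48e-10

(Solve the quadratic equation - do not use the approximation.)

x² + Ka×x - Ka×C = 0. Using quadratic formula: [H⁺] = 1.5978e-06

pH = 5.80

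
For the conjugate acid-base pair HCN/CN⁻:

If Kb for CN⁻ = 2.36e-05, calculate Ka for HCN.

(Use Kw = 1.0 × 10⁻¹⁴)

For a conjugate pair Ka × Kb = Kw, so Ka = Kw/Kb = 1.0 × 10⁻¹⁴ / 2.36e-05 = 4.24e-10.

K_a = 4.24e-10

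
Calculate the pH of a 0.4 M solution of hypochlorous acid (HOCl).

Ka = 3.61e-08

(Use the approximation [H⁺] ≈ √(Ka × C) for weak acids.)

[H⁺] = √(Ka × C) = √(3.61e-08 × 0.4) = 1.2017e-04. pH = -log(1.2017e-04)

pH = 3.92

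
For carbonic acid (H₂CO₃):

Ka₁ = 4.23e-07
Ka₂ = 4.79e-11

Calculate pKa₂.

pKa₂ = -log(Ka₂) = -log(4.79e-11) = 10.32.

pK_{a2} = 10.32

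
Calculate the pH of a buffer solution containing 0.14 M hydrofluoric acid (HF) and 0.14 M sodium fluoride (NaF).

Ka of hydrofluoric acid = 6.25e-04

pKa = -log(6.25e-04) = 3.20. pH = pKa + log([A⁻]/[HA]) = 3.20 + log(0.14/0.14)

pH = 3.20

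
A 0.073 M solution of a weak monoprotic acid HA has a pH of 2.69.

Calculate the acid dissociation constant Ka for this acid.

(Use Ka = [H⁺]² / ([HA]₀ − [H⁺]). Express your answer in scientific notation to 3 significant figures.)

[H⁺] = 10^(−pH) = 10^(−2.69) = 2.042e-03 M. For HA ⇌ H⁺ + A⁻, Ka = [H⁺][A⁻]/[HA] = [H⁺]² / ([HA]₀ − [H⁺]) = (2.042e-03)² / (0.073 − 2.042e-03) = 5.87e-05.

K_a = 5.87e-05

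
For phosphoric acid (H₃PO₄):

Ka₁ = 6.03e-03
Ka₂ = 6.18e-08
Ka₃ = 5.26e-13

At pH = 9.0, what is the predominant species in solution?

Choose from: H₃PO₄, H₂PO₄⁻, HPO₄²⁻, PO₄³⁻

pKa₁ = 2.22, pKa₂ = 7.21, pKa₃ = 12.28. For a polyprotic acid the predominant species crosses at each pKa: below pKa_n the protonated form dominates, above it the deprotonated form does. At pH = 9.0, the predominant species is HPO₄²⁻.

HPO₄²⁻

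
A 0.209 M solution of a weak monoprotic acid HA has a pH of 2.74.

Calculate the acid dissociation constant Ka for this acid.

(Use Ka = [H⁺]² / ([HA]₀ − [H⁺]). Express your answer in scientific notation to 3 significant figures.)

[H⁺] = 10^(−pH) = 10^(−2.74) = 1.820e-03 M. For HA ⇌ H⁺ + A⁻, Ka = [H⁺][A⁻]/[HA] = [H⁺]² / ([HA]₀ − [H⁺]) = (1.820e-03)² / (0.209 − 1.820e-03) = 1.60e-05.

K_a = 1.60e-05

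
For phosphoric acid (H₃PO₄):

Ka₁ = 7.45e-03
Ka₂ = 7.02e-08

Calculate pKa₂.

pKa₂ = -log(Ka₂) = -log(7.02e-08) = 7.15.

pK_{a2} = 7.15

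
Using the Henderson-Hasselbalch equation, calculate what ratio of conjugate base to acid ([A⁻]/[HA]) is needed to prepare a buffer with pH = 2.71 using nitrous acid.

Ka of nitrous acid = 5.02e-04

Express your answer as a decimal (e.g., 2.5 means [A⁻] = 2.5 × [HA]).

pKa = -log(5.02e-04) = 3.2993. pH = pKa + log([A⁻]/[HA]), so log([A⁻]/[HA]) = pH − pKa = 2.71 − 3.2993 = -0.5893. [A⁻]/[HA] = 10^(-0.5893) = 0.257

[A⁻]/[HA] = 0.257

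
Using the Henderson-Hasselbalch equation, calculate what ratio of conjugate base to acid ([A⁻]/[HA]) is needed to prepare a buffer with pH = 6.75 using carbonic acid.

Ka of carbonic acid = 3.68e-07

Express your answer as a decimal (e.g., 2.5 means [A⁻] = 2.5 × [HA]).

pKa = -log(3.68e-07) = 6.4342. pH = pKa + log([A⁻]/[HA]), so log([A⁻]/[HA]) = pH − pKa = 6.75 − 6.4342 = 0.3158. [A⁻]/[HA] = 10^(0.3158) = 2.07

[A⁻]/[HA] = 2.07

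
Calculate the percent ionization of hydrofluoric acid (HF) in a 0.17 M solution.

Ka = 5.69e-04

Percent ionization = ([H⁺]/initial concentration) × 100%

Using Ka equilibrium: x² + Ka×x - Ka×C = 0. Solving: [H⁺] = 9.5548e-03. Percent = (9.5548e-03/0.17) × 100

Percent ionization = 5.62%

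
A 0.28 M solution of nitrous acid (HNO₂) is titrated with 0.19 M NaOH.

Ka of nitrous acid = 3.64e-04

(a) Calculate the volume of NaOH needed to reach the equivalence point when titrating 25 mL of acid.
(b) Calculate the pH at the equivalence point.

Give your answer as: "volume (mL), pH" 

moles acid = 0.28 × 25/1000 = 0.007 mol; V_base = moles/0.19 × 1000 = 36.8 mL. At equivalence only the conjugate base is present: [A⁻] = 0.007/0.062 = 1.1319e-01 M. Kb = Kw/Ka = 2.75e-11; [OH⁻] = √(Kb × [A⁻]) = 1.7634e-06; pOH = 5.75; pH = 14 - pOH = 8.25.

V = 36.8 mL, pH = 8.25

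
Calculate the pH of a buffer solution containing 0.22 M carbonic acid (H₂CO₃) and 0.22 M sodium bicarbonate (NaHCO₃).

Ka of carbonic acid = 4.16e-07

pKa = -log(4.16e-07) = 6.38. pH = pKa + log([A⁻]/[HA]) = 6.38 + log(0.22/0.22)

pH = 6.38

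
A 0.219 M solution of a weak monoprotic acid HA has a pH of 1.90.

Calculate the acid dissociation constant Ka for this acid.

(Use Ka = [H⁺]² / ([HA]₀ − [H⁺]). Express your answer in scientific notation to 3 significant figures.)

[H⁺] = 10^(−pH) = 10^(−1.90) = 1.259e-02 M. For HA ⇌ H⁺ + A⁻, Ka = [H⁺][A⁻]/[HA] = [H⁺]² / ([HA]₀ − [H⁺]) = (1.259e-02)² / (0.219 − 1.259e-02) = 7.68e-04.

K_a = 7.68e-04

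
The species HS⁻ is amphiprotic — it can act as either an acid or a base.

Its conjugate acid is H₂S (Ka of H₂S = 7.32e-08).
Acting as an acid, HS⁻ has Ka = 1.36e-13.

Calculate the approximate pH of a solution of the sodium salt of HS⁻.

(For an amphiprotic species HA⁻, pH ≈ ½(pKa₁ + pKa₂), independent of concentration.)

pKa₁ = -log(7.32e-08) = 7.14; pKa₂ = -log(1.36e-13) = 12.87. For an amphiprotic species, pH ≈ ½(pKa₁ + pKa₂) = ½(7.14 + 12.87) = 10.00.

pH = 10.00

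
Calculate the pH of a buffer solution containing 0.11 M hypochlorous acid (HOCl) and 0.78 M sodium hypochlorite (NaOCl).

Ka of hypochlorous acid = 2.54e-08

pKa = -log(2.54e-08) = 7.60. pH = pKa + log([A⁻]/[HA]) = 7.60 + log(0.78/0.11)

pH = 8.45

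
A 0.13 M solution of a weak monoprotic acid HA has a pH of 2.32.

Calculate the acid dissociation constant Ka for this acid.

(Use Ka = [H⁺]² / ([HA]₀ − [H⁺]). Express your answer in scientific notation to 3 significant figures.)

[H⁺] = 10^(−pH) = 10^(−2.32) = 4.786e-03 M. For HA ⇌ H⁺ + A⁻, Ka = [H⁺][A⁻]/[HA] = [H⁺]² / ([HA]₀ − [H⁺]) = (4.786e-03)² / (0.13 − 4.786e-03) = 1.83e-04.

K_a = 1.83e-04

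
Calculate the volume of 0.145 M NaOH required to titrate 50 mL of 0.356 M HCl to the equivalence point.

At equivalence: moles acid = moles base. moles HCl = 0.356 × 50/1000 = 0.0178 mol. V_base = moles / 0.145 × 1000 = 122.8 mL.

V_{base} = 122.8 mL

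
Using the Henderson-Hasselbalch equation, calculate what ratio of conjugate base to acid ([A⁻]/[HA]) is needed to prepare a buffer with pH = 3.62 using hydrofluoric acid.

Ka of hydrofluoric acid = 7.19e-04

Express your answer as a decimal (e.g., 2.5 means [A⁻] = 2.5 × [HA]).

pKa = -log(7.19e-04) = 3.1433. pH = pKa + log([A⁻]/[HA]), so log([A⁻]/[HA]) = pH − pKa = 3.62 − 3.1433 = 0.4767. [A⁻]/[HA] = 10^(0.4767) = 3.00

[A⁻]/[HA] = 3.00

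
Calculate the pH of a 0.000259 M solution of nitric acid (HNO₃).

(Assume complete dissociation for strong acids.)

[H⁺] = 0.000259 M for strong acid. pH = -log[H⁺] = -log(0.000259)

pH = 3.59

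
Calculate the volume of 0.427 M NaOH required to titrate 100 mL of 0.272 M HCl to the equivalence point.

At equivalence: moles acid = moles base. moles HCl = 0.272 × 100/1000 = 0.0272 mol. V_base = moles / 0.427 × 1000 = 63.7 mL.

V_{base} = 63.7 mL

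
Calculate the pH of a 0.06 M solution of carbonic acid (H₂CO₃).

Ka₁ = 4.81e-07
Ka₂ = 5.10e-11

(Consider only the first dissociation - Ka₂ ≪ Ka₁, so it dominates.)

First dissociation dominates. From Ka₁ = [H⁺][HA⁻]/[H₂A], x² + Ka₁·x − Ka₁·C = 0 with C = 0.06 M and Ka₁ = 4.81e-07. Solving: [H⁺] = (−Ka₁ + √(Ka₁² + 4·Ka₁·C)) / 2 = 1.6964e-04 M. pH = -log(1.6964e-04) = 3.77.

pH = 3.77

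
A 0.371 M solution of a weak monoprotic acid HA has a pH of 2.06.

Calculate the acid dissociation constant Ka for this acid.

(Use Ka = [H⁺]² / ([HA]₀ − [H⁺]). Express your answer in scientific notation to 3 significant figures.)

[H⁺] = 10^(−pH) = 10^(−2.06) = 8.710e-03 M. For HA ⇌ H⁺ + A⁻, Ka = [H⁺][A⁻]/[HA] = [H⁺]² / ([HA]₀ − [H⁺]) = (8.710e-03)² / (0.371 − 8.710e-03) = 2.09e-04.

K_a = 2.09e-04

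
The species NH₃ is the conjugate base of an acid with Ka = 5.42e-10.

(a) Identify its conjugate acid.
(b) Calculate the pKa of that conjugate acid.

(a) The conjugate acid is formed by adding one H⁺ to NH₃, giving NH₄⁺. (b) pKa = -log(Ka) = -log(5.42e-10) = 9.27.

Conjugate acid: NH₄⁺; pK_a = 9.27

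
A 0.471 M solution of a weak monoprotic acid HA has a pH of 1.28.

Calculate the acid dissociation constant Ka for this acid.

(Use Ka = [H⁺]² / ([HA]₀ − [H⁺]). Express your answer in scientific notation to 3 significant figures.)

[H⁺] = 10^(−pH) = 10^(−1.28) = 5.248e-02 M. For HA ⇌ H⁺ + A⁻, Ka = [H⁺][A⁻]/[HA] = [H⁺]² / ([HA]₀ − [H⁺]) = (5.248e-02)² / (0.471 − 5.248e-02) = 6.58e-03.

K_a = 6.58e-03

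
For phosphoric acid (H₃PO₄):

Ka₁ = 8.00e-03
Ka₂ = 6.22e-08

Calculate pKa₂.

pKa₂ = -log(Ka₂) = -log(6.22e-08) = 7.21.

pK_{a2} = 7.21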